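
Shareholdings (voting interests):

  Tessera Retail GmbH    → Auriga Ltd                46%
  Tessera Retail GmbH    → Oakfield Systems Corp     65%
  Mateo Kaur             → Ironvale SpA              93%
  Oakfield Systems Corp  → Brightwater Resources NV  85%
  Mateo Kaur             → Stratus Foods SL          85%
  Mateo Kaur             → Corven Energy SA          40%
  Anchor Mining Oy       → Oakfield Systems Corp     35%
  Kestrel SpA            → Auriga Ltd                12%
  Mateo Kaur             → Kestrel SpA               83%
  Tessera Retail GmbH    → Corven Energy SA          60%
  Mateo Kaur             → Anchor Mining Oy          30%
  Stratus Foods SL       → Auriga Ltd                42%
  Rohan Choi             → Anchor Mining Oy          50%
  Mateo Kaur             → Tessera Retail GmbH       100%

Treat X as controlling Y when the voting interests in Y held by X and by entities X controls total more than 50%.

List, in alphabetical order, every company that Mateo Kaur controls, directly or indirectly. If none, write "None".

Auriga Ltd, Brightwater Resources NV, Corven Energy SA, Ironvale SpA, Kestrel SpA, Oakfield Systems Corp, Stratus Foods SL, Tessera Retail GmbH

Mateo holds 85% of Stratus, so Mateo controls Stratus.
Mateo holds 100% of Tessera, so Mateo controls Tessera.
Mateo holds 93% of Ironvale, so Mateo controls Ironvale.
Tessera holds 65% of Oakfield, so Mateo controls Oakfield.
Mateo holds 83% of Kestrel, so Mateo controls Kestrel.
Oakfield holds 85% of Brightwater, so Mateo controls Brightwater.
Tessera and Mateo together hold 60% + 40% = 100% of Corven, so Mateo controls Corven.
Stratus and Kestrel and Tessera together hold 42% + 12% + 46% = 100% of Auriga, so Mateo controls Auriga.
No other company's threshold is met.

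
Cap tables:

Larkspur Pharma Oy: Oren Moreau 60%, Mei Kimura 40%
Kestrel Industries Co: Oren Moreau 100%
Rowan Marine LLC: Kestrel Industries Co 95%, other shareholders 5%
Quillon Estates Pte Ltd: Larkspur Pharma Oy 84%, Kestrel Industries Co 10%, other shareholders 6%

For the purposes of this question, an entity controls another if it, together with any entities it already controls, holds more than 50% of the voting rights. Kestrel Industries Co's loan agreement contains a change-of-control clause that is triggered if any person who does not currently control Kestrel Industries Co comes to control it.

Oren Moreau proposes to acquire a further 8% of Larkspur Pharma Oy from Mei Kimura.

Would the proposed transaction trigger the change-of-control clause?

The purchase adds only to Oren's holdings (Mei's stake shrinks), so Oren is the only person who could newly come to control Kestrel.
Oren holds 100% of Kestrel, so Oren controls Kestrel.
So Oren already controls Kestrel before the transaction.
After the purchase, Oren's direct stake in Larkspur rises to 60% + 8% = 68%, and Mei's stake falls to 32%.
Oren controlled Kestrel already, so this is not a new person acquiring control; every other person's position is unchanged or reduced.
No new person acquires control, so the clause is not triggered.

No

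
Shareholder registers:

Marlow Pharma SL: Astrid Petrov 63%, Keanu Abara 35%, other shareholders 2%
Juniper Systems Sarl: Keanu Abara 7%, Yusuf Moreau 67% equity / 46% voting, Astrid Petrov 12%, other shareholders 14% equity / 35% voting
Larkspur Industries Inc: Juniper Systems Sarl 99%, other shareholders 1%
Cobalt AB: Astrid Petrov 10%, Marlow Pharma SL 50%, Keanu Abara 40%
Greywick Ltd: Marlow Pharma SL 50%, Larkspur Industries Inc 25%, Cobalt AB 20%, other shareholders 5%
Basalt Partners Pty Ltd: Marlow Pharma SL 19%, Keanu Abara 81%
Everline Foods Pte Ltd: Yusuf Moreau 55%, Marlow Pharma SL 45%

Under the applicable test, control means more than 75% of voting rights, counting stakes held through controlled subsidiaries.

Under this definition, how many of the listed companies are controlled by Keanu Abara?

Keanu holds 81% of Basalt, so Keanu controls Basalt.
No other company's threshold is met.
Keanu controls 1 company.

1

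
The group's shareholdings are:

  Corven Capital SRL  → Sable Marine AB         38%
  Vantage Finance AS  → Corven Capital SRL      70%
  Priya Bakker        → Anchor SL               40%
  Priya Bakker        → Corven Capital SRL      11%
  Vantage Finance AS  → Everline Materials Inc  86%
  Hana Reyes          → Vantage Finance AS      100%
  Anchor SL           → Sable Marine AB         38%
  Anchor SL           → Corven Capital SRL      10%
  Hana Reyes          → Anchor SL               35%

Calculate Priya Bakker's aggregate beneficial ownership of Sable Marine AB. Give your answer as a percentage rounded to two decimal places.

20.90%

Priya reaches Sable along 3 paths.
Via Anchor: 40% × 38% = 15.2%.
Via Corven: 11% × 38% = 4.18%.
Via Anchor → Corven: 40% × 10% × 38% = 1.52%.
Total: 15.2% + 4.18% + 1.52% = 20.9%.
Rounded: 20.90%.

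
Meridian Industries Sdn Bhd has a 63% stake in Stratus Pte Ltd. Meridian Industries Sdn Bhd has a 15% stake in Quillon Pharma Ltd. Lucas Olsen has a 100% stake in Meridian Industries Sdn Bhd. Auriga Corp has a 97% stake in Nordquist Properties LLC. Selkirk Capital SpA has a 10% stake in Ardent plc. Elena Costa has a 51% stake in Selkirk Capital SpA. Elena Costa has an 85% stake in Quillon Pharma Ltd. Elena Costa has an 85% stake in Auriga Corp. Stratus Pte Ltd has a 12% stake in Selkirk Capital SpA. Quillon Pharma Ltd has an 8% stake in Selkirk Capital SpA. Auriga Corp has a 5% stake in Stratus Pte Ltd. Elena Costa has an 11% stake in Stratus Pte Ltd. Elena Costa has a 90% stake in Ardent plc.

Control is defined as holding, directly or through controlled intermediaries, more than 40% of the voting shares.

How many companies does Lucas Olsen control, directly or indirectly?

Lucas holds 100% of Meridian, so Lucas controls Meridian.
Meridian holds 63% of Stratus, so Lucas controls Stratus.
No other company's threshold is met.
Lucas controls 2 companies.

2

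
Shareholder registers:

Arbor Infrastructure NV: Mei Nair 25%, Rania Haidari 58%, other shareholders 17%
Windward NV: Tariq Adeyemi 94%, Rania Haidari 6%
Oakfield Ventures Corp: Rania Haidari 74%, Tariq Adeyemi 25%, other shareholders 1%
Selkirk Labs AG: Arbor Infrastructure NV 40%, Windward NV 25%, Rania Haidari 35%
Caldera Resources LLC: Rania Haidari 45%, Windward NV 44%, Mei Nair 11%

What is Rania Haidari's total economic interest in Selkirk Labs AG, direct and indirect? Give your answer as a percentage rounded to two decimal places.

Rania reaches Selkirk along 3 paths.
Via Arbor: 58% × 40% = 23.2%.
Via Windward: 6% × 25% = 1.5%.
Direct stake: 35% = 35%.
Total: 23.2% + 1.5% + 35% = 59.7%.
Rounded: 59.70%.

59.70%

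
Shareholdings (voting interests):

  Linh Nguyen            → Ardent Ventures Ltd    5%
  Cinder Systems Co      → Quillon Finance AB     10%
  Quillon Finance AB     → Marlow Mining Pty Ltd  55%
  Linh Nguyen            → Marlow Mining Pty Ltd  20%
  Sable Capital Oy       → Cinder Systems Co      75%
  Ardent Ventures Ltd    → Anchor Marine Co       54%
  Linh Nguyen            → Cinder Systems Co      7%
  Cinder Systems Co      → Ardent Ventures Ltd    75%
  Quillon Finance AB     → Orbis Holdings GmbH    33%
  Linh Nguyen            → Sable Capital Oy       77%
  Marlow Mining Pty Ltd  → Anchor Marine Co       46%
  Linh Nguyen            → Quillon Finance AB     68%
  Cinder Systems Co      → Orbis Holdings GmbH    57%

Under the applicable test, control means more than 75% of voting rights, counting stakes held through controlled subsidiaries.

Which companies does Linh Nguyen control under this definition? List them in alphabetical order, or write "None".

Linh holds 77% of Sable, so Linh controls Sable.
Sable and Linh together hold 75% + 7% = 82% of Cinder, so Linh controls Cinder.
Cinder and Linh together hold 75% + 5% = 80% of Ardent, so Linh controls Ardent.
Linh and Cinder together hold 68% + 10% = 78% of Quillon, so Linh controls Quillon.
Quillon and Cinder together hold 33% + 57% = 90% of Orbis, so Linh controls Orbis.
No other company's threshold is met.

Ardent Ventures Ltd, Cinder Systems Co, Orbis Holdings GmbH, Quillon Finance AB, Sable Capital Oy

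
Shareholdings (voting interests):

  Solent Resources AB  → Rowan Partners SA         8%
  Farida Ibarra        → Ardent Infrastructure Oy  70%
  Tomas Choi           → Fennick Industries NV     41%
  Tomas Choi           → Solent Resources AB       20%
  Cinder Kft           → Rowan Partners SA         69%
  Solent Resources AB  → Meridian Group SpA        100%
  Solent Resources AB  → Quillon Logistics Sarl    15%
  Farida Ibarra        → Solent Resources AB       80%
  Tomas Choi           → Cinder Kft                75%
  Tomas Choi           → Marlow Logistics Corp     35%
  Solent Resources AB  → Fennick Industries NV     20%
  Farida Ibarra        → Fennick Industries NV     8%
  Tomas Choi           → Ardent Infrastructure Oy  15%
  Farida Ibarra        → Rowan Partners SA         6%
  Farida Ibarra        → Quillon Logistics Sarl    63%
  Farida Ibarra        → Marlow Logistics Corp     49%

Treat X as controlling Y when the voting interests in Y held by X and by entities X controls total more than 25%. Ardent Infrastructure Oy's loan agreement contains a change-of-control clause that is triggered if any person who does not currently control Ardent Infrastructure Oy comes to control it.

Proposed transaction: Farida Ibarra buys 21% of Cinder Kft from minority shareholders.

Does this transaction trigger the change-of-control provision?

The purchase changes only Farida's holdings, so Farida is the only person who could newly come to control Ardent.
Farida holds 70% of Ardent, so Farida controls Ardent.
So Farida already controls Ardent before the transaction.
After the purchase, Farida holds 21% of Cinder directly.
Farida controlled Ardent already, so this is not a new person acquiring control; every other person's position is unchanged or reduced.
No new person acquires control, so the clause is not triggered.

No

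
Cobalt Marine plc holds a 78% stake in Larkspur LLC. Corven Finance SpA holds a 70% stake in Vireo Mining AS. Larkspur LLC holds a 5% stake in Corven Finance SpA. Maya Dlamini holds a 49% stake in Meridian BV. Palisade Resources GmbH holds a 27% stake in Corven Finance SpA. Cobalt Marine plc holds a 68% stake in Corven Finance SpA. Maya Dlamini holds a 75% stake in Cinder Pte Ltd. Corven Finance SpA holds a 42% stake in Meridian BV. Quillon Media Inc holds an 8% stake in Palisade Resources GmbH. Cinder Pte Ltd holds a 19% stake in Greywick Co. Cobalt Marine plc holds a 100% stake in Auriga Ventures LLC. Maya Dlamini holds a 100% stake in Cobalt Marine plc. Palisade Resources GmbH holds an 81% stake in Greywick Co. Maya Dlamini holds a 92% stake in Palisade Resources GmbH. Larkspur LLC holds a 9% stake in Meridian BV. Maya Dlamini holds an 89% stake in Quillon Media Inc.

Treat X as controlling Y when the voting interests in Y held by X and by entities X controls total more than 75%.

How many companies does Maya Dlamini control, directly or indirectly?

Maya holds 100% of Cobalt, so Maya controls Cobalt.
Maya holds 89% of Quillon, so Maya controls Quillon.
Cobalt holds 78% of Larkspur, so Maya controls Larkspur.
Quillon and Maya together hold 8% + 92% = 100% of Palisade, so Maya controls Palisade.
Palisade and Larkspur and Cobalt together hold 27% + 5% + 68% = 100% of Corven, so Maya controls Corven.
Maya and Larkspur and Corven together hold 49% + 9% + 42% = 100% of Meridian, so Maya controls Meridian.
Palisade holds 81% of Greywick, so Maya controls Greywick.
Cobalt holds 100% of Auriga, so Maya controls Auriga.
No other company's threshold is met.
Maya controls 8 companies.

8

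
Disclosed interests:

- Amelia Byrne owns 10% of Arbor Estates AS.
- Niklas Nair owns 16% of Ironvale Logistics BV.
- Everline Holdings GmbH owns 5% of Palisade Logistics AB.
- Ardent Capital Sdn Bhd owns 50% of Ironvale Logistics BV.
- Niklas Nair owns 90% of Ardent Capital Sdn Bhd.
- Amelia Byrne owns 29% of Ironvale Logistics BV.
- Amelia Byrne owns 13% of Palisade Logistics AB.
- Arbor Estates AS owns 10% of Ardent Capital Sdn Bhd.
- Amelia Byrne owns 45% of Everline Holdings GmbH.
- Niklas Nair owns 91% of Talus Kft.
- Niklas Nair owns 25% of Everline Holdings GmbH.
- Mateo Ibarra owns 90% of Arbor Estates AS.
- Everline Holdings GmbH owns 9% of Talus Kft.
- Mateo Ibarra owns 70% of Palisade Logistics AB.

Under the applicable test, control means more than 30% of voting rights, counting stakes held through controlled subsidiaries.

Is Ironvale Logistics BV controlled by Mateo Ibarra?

Mateo holds 90% of Arbor, so Mateo controls Arbor.
Mateo holds 70% of Palisade, so Mateo controls Palisade.
Neither Mateo nor any entity Mateo controls holds any voting interest in Ironvale.
So Mateo does not control Ironvale.

No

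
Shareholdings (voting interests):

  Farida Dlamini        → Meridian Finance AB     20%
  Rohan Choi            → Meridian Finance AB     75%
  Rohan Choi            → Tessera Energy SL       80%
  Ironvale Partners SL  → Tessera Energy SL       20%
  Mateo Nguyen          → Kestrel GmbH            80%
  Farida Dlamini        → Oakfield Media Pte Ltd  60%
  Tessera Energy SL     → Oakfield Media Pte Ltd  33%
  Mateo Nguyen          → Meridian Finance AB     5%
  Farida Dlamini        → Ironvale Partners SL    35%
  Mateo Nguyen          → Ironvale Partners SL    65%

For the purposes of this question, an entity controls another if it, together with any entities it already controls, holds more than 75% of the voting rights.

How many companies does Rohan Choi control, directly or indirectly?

Rohan holds 80% of Tessera, so Rohan controls Tessera.
No other company's threshold is met.
Rohan controls 1 company.

1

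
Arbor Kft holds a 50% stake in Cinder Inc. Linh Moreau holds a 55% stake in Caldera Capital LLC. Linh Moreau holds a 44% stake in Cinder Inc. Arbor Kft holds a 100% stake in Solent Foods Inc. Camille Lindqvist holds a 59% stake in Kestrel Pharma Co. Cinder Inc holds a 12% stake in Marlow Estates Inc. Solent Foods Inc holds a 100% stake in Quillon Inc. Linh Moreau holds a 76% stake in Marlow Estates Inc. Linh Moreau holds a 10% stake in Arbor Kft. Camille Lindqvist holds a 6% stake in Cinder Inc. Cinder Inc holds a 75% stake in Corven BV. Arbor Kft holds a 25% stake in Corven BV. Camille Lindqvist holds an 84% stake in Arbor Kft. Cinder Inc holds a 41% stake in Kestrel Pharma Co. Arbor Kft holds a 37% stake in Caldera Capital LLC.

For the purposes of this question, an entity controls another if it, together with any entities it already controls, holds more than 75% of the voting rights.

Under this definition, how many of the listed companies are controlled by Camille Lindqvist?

3

Camille holds 84% of Arbor, so Camille controls Arbor.
Arbor holds 100% of Solent, so Camille controls Solent.
Solent holds 100% of Quillon, so Camille controls Quillon.
No other company's threshold is met.
Camille controls 3 companies.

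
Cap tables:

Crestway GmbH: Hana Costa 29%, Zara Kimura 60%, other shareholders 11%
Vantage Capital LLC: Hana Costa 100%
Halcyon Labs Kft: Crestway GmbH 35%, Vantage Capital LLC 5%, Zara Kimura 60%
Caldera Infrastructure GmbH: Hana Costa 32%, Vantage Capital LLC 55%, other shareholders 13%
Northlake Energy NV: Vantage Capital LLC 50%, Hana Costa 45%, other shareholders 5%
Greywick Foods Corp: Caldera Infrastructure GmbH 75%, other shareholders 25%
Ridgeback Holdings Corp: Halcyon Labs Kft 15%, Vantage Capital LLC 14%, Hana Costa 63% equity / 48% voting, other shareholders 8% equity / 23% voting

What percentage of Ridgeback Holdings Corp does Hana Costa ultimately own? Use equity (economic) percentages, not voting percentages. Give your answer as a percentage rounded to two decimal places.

Hana reaches Ridgeback along 4 paths.
Via Crestway → Halcyon: 29% × 35% × 15% = 1.5225%.
Via Vantage → Halcyon: 100% × 5% × 15% = 0.75%.
Via Vantage: 100% × 14% = 14%.
Direct stake: 63% = 63%.
Total: 1.5225% + 0.75% + 14% + 63% = 79.2725%.
Rounded: 79.27%.

79.27%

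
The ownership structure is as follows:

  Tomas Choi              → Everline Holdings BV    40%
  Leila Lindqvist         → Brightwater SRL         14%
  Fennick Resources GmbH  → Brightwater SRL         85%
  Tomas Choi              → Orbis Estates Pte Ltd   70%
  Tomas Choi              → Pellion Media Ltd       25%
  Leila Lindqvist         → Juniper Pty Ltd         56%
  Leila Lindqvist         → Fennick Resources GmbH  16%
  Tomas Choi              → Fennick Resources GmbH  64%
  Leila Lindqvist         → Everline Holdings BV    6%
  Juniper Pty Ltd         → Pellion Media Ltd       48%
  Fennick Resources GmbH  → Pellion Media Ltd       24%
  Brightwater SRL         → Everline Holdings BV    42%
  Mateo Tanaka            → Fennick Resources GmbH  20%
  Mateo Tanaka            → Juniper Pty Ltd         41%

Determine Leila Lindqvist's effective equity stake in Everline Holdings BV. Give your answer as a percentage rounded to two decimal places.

17.59%

Leila reaches Everline along 3 paths.
Direct stake: 6% = 6%.
Via Fennick → Brightwater: 16% × 85% × 42% = 5.712%.
Via Brightwater: 14% × 42% = 5.88%.
Total: 6% + 5.712% + 5.88% = 17.592%.
Rounded: 17.59%.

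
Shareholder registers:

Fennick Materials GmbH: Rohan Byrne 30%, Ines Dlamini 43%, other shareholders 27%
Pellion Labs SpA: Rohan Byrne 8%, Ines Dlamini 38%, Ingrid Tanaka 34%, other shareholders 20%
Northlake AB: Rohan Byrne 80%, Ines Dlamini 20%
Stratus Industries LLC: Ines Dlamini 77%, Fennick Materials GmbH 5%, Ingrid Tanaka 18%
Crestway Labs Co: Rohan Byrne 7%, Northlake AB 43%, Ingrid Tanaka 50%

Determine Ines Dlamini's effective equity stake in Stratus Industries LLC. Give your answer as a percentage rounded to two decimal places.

79.15%

Ines reaches Stratus along 2 paths.
Direct stake: 77% = 77%.
Via Fennick: 43% × 5% = 2.15%.
Total: 77% + 2.15% = 79.15%.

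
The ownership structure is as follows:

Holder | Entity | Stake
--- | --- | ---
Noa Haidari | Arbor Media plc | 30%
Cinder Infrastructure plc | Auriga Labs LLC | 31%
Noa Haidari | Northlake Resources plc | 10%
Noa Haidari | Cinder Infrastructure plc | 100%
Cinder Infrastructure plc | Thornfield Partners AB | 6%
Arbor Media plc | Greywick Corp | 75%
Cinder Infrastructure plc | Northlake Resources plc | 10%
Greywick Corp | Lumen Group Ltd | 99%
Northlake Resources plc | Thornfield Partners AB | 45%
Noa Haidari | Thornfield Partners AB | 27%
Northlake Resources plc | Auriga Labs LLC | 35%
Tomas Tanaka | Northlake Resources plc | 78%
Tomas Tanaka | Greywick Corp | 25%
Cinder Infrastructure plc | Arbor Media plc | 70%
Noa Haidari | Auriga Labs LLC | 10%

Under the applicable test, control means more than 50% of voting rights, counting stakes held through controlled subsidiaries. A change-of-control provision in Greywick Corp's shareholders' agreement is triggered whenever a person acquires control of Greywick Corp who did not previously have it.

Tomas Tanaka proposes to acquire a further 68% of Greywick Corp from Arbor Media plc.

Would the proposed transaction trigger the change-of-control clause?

Yes

The purchase adds only to Tomas's holdings (Arbor's stake shrinks), so Tomas is the only person who could newly come to control Greywick.
Tomas holds 78% of Northlake, so Tomas controls Northlake.
In Greywick, Tomas's side holds only 25%, not > 50%.
So before the transaction, Tomas does not control Greywick.
After the purchase, Tomas's direct stake in Greywick rises to 25% + 68% = 93%, and Arbor's stake falls to 7%.
Tomas holds 93% of Greywick, so Tomas controls Greywick.
Tomas did not control Greywick before and does after, so the clause is triggered.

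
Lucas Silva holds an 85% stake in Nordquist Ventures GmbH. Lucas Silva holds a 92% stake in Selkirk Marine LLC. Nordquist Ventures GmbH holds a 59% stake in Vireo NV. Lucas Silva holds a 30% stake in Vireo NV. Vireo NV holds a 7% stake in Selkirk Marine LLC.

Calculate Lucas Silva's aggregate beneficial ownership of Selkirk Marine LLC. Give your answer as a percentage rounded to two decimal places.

97.61%

Lucas reaches Selkirk along 3 paths.
Direct stake: 92% = 92%.
Via Nordquist → Vireo: 85% × 59% × 7% = 3.5105%.
Via Vireo: 30% × 7% = 2.1%.
Total: 92% + 3.5105% + 2.1% = 97.6105%.
Rounded: 97.61%.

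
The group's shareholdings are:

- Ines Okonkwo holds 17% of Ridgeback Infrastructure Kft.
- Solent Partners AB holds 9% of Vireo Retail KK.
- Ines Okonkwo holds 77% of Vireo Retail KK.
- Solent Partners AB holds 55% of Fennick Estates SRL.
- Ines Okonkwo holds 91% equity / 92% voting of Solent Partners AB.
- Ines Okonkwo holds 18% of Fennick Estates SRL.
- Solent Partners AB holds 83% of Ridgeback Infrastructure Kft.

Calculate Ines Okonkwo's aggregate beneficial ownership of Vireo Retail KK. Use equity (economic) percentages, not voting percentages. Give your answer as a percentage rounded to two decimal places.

Ines reaches Vireo along 2 paths.
Via Solent: 91% × 9% = 8.19%.
Direct stake: 77% = 77%.
Total: 8.19% + 77% = 85.19%.

85.19%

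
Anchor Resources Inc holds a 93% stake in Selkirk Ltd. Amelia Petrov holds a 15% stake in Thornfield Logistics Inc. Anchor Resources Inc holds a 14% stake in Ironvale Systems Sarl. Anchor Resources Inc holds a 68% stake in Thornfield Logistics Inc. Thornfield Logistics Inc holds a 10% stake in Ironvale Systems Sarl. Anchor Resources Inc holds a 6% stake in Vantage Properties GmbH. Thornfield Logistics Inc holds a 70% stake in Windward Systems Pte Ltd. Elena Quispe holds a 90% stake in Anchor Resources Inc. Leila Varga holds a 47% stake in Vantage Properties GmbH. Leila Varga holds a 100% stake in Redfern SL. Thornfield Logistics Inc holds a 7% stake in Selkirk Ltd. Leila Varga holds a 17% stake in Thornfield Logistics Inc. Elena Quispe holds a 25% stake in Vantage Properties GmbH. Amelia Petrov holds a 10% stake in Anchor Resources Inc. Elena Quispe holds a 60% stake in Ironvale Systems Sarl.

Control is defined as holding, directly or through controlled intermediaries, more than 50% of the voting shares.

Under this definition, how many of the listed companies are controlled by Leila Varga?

1

Leila holds 100% of Redfern, so Leila controls Redfern.
No other company's threshold is met.
Leila controls 1 company.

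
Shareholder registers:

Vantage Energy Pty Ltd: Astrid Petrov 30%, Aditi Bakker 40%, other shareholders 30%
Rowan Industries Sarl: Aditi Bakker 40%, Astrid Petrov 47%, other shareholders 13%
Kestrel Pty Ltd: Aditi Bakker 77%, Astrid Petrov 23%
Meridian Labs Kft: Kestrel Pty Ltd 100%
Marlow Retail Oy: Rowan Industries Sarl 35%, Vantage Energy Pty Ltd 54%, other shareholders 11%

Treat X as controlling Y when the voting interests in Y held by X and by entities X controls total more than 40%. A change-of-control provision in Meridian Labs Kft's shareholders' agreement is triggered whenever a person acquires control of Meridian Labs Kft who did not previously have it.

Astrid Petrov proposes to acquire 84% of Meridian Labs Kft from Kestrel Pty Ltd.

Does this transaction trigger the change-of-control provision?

Yes

The purchase adds only to Astrid's holdings (Kestrel's stake shrinks), so Astrid is the only person who could newly come to control Meridian.
Astrid holds 47% of Rowan, so Astrid controls Rowan.
Neither Astrid nor any entity Astrid controls holds any voting interest in Meridian.
So before the transaction, Astrid does not control Meridian.
After the purchase, Astrid holds 84% of Meridian directly, and Kestrel's stake falls to 16%.
Astrid holds 84% of Meridian, so Astrid controls Meridian.
Astrid did not control Meridian before and does after, so the clause is triggered.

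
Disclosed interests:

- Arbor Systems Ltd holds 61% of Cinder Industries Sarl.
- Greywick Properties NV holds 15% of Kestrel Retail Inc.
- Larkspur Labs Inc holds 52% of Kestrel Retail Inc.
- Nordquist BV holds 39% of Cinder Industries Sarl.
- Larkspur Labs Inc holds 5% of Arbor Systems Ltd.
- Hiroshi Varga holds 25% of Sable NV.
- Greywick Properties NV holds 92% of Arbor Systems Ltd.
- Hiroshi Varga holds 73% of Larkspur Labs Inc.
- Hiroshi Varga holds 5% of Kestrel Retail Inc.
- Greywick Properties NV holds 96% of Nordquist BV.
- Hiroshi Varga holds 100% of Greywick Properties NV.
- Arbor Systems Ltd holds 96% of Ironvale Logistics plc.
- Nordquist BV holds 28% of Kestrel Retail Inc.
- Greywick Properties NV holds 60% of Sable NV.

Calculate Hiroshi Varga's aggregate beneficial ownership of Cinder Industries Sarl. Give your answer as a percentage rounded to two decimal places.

Hiroshi reaches Cinder along 3 paths.
Via Greywick → Nordquist: 100% × 96% × 39% = 37.44%.
Via Greywick → Arbor: 100% × 92% × 61% = 56.12%.
Via Larkspur → Arbor: 73% × 5% × 61% = 2.2265%.
Total: 37.44% + 56.12% + 2.2265% = 95.7865%.
Rounded: 95.79%.

95.79%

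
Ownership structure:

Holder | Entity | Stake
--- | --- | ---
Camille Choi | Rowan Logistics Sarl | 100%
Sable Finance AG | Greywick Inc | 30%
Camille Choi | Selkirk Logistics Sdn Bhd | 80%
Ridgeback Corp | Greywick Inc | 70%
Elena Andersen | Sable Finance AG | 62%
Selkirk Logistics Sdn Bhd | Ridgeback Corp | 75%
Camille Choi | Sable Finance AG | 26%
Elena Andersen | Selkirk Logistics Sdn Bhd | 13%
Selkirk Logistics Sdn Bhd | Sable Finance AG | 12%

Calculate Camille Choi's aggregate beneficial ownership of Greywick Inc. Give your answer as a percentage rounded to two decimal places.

Camille reaches Greywick along 3 paths.
Via Selkirk → Ridgeback: 80% × 75% × 70% = 42%.
Via Selkirk → Sable: 80% × 12% × 30% = 2.88%.
Via Sable: 26% × 30% = 7.8%.
Total: 42% + 2.88% + 7.8% = 52.68%.

52.68%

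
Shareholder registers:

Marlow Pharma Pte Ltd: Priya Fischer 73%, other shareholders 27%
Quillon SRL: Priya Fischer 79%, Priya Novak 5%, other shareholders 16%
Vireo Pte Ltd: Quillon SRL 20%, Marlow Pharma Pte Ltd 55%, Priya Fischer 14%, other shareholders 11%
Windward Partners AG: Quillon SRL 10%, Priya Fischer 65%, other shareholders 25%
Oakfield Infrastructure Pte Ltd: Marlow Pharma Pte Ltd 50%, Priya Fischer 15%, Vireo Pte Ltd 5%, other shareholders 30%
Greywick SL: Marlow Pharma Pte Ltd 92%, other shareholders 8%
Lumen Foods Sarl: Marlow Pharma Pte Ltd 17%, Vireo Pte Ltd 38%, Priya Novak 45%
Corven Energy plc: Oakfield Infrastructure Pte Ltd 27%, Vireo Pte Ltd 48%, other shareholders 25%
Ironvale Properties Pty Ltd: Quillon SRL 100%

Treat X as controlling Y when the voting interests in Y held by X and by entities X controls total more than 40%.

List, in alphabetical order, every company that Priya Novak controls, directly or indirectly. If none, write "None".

Lumen Foods Sarl

Priya Novak holds 45% of Lumen, so Priya Novak controls Lumen.
No other company's threshold is met.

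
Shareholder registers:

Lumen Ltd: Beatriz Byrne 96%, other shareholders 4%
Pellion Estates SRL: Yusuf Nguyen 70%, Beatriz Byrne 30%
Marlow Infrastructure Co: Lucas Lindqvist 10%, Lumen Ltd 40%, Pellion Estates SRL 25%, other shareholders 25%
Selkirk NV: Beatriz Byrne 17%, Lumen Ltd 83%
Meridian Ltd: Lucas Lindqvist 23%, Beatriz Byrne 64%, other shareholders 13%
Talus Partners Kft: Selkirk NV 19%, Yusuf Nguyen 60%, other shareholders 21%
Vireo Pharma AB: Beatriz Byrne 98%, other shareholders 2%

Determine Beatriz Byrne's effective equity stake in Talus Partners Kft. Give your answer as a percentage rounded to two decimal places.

18.37%

Beatriz reaches Talus along 2 paths.
Via Selkirk: 17% × 19% = 3.23%.
Via Lumen → Selkirk: 96% × 83% × 19% = 15.1392%.
Total: 3.23% + 15.1392% = 18.3692%.
Rounded: 18.37%.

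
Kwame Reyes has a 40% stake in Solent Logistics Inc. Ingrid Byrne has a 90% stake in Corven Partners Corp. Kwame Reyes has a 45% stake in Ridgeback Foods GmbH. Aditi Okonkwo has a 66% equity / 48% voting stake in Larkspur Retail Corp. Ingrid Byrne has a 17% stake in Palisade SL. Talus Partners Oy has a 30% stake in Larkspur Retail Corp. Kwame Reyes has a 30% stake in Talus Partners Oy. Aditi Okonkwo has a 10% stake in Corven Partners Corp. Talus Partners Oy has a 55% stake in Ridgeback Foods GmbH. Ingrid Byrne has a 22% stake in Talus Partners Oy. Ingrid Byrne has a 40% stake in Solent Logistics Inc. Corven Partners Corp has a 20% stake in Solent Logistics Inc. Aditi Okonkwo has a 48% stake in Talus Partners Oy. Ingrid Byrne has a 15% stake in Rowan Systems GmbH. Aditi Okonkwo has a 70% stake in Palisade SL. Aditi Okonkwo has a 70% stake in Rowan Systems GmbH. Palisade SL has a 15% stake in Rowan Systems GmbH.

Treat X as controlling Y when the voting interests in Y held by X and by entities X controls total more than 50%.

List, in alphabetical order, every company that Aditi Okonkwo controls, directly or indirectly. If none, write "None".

Aditi holds 70% of Palisade, so Aditi controls Palisade.
Aditi and Palisade together hold 70% + 15% = 85% of Rowan, so Aditi controls Rowan.
No other company's threshold is met.

Palisade SL, Rowan Systems GmbH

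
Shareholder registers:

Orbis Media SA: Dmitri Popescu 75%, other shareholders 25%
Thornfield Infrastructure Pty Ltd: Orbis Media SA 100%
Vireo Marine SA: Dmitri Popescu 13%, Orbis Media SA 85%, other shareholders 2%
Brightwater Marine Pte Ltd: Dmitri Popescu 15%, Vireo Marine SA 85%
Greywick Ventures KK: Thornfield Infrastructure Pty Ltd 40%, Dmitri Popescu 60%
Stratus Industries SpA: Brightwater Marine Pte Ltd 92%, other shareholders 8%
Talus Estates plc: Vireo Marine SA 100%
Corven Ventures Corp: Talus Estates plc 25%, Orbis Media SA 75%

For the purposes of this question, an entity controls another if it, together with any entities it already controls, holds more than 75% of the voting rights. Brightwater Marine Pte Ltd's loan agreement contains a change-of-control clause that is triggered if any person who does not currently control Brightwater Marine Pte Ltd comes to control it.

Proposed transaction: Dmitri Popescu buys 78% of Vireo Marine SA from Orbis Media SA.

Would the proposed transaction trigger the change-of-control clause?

Yes

The purchase adds only to Dmitri's holdings (Orbis's stake shrinks), so Dmitri is the only person who could newly come to control Brightwater.
Dmitri's largest direct stake is 75% in Orbis, which does not meet the threshold, so Dmitri controls no company.
In Brightwater, Dmitri's side holds only 15%, not > 75%.
So before the transaction, Dmitri does not control Brightwater.
After the purchase, Dmitri's direct stake in Vireo rises to 13% + 78% = 91%, and Orbis's stake falls to 7%.
Dmitri holds 91% of Vireo, so Dmitri controls Vireo.
Dmitri and Vireo together hold 15% + 85% = 100% of Brightwater, so Dmitri controls Brightwater.
Dmitri did not control Brightwater before and does after, so the clause is triggered.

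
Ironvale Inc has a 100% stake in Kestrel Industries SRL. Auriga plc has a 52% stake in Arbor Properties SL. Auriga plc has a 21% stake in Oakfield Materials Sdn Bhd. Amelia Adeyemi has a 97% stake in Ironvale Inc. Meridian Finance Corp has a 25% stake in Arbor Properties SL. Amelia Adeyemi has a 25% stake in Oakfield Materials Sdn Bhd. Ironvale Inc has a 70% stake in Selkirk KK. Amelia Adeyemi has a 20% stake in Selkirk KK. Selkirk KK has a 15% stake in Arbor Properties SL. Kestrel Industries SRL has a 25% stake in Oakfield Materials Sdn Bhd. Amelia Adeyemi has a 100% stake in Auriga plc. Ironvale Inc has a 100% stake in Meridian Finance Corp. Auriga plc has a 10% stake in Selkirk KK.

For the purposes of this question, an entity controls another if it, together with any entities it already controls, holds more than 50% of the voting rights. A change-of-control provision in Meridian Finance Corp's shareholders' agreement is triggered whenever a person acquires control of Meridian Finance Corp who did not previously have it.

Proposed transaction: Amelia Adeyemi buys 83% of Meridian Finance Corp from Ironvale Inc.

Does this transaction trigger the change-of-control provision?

The purchase adds only to Amelia's holdings (Ironvale's stake shrinks), so Amelia is the only person who could newly come to control Meridian.
Amelia holds 97% of Ironvale, so Amelia controls Ironvale.
Ironvale holds 100% of Meridian, so Amelia controls Meridian.
So Amelia already controls Meridian before the transaction.
After the purchase, Amelia holds 83% of Meridian directly, and Ironvale's stake falls to 17%.
Amelia controlled Meridian already, so this is not a new person acquiring control; every other person's position is unchanged or reduced.
No new person acquires control, so the clause is not triggered.

No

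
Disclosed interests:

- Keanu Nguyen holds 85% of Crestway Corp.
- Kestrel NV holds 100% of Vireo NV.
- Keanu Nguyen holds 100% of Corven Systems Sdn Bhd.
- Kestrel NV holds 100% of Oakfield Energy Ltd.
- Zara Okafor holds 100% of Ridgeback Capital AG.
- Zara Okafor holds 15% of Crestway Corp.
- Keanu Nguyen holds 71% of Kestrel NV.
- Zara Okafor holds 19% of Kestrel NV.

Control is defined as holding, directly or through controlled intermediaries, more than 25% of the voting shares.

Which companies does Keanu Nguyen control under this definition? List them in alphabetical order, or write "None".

Corven Systems Sdn Bhd, Crestway Corp, Kestrel NV, Oakfield Energy Ltd, Vireo NV

Keanu holds 71% of Kestrel, so Keanu controls Kestrel.
Keanu holds 85% of Crestway, so Keanu controls Crestway.
Keanu holds 100% of Corven, so Keanu controls Corven.
Kestrel holds 100% of Oakfield, so Keanu controls Oakfield.
Kestrel holds 100% of Vireo, so Keanu controls Vireo.
No other company's threshold is met.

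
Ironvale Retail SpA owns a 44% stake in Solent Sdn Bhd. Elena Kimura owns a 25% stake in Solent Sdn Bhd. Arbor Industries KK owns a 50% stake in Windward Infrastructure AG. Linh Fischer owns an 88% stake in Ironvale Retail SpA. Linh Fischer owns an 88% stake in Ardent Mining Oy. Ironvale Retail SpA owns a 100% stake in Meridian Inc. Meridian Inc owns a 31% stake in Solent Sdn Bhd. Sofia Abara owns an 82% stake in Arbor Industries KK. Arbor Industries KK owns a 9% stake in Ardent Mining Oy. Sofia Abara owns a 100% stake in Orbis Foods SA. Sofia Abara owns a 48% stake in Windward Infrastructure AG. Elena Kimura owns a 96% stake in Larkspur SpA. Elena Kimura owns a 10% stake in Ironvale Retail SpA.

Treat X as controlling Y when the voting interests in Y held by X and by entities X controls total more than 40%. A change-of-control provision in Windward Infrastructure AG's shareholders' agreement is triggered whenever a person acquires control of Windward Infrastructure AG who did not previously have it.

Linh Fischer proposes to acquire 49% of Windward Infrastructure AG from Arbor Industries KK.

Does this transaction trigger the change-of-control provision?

Yes

The purchase adds only to Linh's holdings (Arbor's stake shrinks), so Linh is the only person who could newly come to control Windward.
Linh holds 88% of Ironvale, so Linh controls Ironvale.
Ironvale holds 100% of Meridian, so Linh controls Meridian.
Meridian and Ironvale together hold 31% + 44% = 75% of Solent, so Linh controls Solent.
Linh holds 88% of Ardent, so Linh controls Ardent.
Neither Linh nor any entity Linh controls holds any voting interest in Windward.
So before the transaction, Linh does not control Windward.
After the purchase, Linh holds 49% of Windward directly, and Arbor's stake falls to 1%.
Linh holds 49% of Windward, so Linh controls Windward.
Linh did not control Windward before and does after, so the clause is triggered.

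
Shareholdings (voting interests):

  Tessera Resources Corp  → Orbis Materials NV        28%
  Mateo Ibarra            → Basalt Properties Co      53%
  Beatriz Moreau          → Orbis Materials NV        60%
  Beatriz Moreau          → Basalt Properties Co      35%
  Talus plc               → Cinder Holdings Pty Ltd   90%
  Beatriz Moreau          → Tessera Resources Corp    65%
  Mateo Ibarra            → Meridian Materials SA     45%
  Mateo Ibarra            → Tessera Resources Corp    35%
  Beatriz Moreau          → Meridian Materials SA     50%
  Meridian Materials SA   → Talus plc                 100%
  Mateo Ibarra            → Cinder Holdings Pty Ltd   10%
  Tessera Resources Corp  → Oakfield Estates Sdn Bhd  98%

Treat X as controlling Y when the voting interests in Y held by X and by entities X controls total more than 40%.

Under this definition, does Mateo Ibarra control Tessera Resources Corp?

No

Mateo holds 53% of Basalt, so Mateo controls Basalt.
Mateo holds 45% of Meridian, so Mateo controls Meridian.
Meridian holds 100% of Talus, so Mateo controls Talus.
Talus and Mateo together hold 90% + 10% = 100% of Cinder, so Mateo controls Cinder.
In Tessera, Mateo's side holds only 35%, not > 40%.
So Mateo does not control Tessera.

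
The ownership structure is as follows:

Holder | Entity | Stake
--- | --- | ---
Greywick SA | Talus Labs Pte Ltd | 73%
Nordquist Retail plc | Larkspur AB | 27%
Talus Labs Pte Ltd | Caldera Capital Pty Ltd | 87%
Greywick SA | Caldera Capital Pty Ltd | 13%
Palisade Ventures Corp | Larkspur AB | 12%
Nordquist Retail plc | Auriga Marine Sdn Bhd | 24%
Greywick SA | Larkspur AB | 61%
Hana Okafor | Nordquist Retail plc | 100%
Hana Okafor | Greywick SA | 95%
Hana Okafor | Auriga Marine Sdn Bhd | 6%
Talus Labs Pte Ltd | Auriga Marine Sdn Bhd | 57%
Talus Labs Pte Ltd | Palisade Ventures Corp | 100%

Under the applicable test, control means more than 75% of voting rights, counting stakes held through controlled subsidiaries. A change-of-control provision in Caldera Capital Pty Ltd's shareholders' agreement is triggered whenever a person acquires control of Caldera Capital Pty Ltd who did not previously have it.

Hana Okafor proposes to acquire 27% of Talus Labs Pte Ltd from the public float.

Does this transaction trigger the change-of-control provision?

The purchase changes only Hana's holdings, so Hana is the only person who could newly come to control Caldera.
Hana holds 95% of Greywick, so Hana controls Greywick.
Hana holds 100% of Nordquist, so Hana controls Nordquist.
Greywick and Nordquist together hold 61% + 27% = 88% of Larkspur, so Hana controls Larkspur.
In Caldera, Hana's side holds only 13%, not > 75%.
So before the transaction, Hana does not control Caldera.
After the purchase, Hana holds 27% of Talus directly.
Greywick and Hana together hold 73% + 27% = 100% of Talus, so Hana controls Talus.
Talus and Greywick together hold 87% + 13% = 100% of Caldera, so Hana controls Caldera.
Hana did not control Caldera before and does after, so the clause is triggered.

Yes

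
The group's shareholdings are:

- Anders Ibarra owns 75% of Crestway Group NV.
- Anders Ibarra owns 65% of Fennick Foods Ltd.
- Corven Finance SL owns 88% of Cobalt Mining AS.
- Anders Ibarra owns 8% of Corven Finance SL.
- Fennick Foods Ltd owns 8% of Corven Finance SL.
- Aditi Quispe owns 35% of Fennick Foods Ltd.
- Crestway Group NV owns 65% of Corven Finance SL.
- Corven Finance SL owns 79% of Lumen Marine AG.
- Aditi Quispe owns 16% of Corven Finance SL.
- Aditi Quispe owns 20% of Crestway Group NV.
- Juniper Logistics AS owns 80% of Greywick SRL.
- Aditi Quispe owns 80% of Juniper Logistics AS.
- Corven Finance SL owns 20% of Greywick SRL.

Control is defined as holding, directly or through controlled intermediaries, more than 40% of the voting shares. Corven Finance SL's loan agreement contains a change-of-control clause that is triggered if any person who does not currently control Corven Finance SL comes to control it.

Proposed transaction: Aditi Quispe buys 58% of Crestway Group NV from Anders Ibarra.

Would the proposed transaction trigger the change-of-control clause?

The purchase adds only to Aditi's holdings (Anders's stake shrinks), so Aditi is the only person who could newly come to control Corven.
Aditi holds 80% of Juniper, so Aditi controls Juniper.
Juniper holds 80% of Greywick, so Aditi controls Greywick.
In Corven, Aditi's side holds only 16%, not > 40%.
So before the transaction, Aditi does not control Corven.
After the purchase, Aditi's direct stake in Crestway rises to 20% + 58% = 78%, and Anders's stake falls to 17%.
Aditi holds 78% of Crestway, so Aditi controls Crestway.
Crestway and Aditi together hold 65% + 16% = 81% of Corven, so Aditi controls Corven.
Aditi did not control Corven before and does after, so the clause is triggered.

Yes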